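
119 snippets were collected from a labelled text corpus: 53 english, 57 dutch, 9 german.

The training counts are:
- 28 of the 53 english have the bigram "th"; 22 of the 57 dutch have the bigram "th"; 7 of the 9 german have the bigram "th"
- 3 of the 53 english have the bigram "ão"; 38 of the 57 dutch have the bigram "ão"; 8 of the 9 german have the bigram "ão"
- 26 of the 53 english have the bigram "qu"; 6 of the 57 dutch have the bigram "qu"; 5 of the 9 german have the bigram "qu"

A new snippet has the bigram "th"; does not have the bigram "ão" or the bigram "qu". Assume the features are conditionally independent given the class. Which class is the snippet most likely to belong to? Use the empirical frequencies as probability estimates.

english: (53/119) × (28/53) × (50/53) × (27/53) ≈ 0.113082
dutch: (57/119) × (22/57) × (19/57) × (51/57) ≈ 0.0551378
german: (9/119) × (7/9) × (1/9) × (4/9) ≈ 0.00290487
Highest score → english.

english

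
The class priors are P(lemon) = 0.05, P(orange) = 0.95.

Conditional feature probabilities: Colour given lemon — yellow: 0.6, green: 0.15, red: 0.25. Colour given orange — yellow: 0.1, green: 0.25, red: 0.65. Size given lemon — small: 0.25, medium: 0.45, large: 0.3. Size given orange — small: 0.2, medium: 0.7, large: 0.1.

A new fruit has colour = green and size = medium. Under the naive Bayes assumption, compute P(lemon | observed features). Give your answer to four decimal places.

lemon: 0.05 × 0.15 × 0.45 = 0.003375
orange: 0.95 × 0.25 × 0.7 = 0.16625
P(lemon | x) = 0.003375 / 0.169625 ≈ 0.0199

0.0199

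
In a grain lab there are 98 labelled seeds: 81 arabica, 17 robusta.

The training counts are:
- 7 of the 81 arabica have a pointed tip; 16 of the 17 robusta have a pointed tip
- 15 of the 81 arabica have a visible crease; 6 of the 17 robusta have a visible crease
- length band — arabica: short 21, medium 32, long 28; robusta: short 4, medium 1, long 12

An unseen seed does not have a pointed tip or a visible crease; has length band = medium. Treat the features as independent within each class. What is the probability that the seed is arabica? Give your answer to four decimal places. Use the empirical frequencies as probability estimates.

0.9984

arabica: (81/98) × (74/81) × (66/81) × (32/81) ≈ 0.243069
robusta: (17/98) × (1/17) × (11/17) × (1/17) ≈ 0.000388391
P(arabica | x) = 0.243069 / 0.243457391 ≈ 0.9984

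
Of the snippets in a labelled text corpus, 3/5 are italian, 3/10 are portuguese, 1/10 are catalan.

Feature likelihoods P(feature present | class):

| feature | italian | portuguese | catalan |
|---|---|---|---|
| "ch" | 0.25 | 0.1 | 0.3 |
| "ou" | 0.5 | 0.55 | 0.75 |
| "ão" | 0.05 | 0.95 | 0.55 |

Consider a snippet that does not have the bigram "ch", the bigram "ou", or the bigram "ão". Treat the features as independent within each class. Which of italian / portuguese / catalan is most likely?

italian: 0.6 × (1−0.25) × (1−0.5) × (1−0.05) = 0.21375
portuguese: 0.3 × (1−0.1) × (1−0.55) × (1−0.95) = 0.006075
catalan: 0.1 × (1−0.3) × (1−0.75) × (1−0.55) = 0.007875
Highest score → italian.

italian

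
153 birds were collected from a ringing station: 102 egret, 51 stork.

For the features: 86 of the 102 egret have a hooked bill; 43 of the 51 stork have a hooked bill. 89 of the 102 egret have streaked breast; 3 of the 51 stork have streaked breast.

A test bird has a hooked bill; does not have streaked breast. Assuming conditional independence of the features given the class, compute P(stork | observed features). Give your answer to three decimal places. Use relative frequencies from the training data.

egret: (102/153) × (86/102) × (13/102) ≈ 0.0716391
stork: (51/153) × (43/51) × (48/51) ≈ 0.264514
P(stork | x) = 0.264514 / 0.3361531 ≈ 0.787

0.787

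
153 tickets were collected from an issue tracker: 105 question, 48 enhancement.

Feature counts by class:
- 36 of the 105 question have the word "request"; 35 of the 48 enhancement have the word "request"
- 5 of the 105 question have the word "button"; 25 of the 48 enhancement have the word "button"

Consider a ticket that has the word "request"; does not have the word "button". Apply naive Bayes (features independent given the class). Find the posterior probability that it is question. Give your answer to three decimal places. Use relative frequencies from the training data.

question: (105/153) × (36/105) × (100/105) ≈ 0.22409
enhancement: (48/153) × (35/48) × (23/48) ≈ 0.109613
P(question | x) = 0.22409 / 0.333703 ≈ 0.672

0.672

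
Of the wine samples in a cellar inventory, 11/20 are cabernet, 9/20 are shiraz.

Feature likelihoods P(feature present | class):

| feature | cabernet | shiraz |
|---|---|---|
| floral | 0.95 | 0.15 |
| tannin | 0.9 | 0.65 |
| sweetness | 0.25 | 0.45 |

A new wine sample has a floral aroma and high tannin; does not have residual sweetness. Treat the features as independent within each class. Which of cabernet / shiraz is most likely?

cabernet: 0.55 × 0.95 × 0.9 × (1−0.25) = 0.3526875
shiraz: 0.45 × 0.15 × 0.65 × (1−0.45) = 0.02413125
Highest score → cabernet.

cabernet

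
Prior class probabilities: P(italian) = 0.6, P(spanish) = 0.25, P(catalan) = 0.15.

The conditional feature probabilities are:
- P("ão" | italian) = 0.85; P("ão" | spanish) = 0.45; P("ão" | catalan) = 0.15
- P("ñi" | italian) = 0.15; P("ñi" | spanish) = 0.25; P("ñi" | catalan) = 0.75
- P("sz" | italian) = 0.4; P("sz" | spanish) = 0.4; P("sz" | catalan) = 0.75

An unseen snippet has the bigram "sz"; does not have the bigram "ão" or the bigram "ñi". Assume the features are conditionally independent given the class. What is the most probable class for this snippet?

italian: 0.6 × (1−0.85) × (1−0.15) × 0.4 = 0.0306
spanish: 0.25 × (1−0.45) × (1−0.25) × 0.4 = 0.04125
catalan: 0.15 × (1−0.15) × (1−0.75) × 0.75 = 0.02390625
Highest score → spanish.

spanish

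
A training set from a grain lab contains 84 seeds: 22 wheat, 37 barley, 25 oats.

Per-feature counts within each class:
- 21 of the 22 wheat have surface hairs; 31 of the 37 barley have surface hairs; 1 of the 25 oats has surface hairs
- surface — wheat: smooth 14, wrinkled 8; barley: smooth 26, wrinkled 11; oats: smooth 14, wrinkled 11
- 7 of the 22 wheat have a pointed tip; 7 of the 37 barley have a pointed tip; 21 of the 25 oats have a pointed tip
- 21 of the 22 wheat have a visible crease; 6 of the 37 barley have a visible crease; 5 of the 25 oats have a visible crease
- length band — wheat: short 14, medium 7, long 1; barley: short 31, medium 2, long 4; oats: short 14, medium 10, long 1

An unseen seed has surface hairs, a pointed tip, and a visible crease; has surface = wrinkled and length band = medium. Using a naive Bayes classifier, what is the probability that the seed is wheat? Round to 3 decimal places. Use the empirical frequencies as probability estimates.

wheat: (22/84) × (21/22) × (8/22) × (7/22) × (21/22) × (7/22) ≈ 0.00878526
barley: (37/84) × (31/37) × (11/37) × (7/37) × (6/37) × (2/37) ≈ 0.000181948
oats: (25/84) × (1/25) × (11/25) × (21/25) × (5/25) × (10/25) = 0.000352
P(wheat | x) = 0.00878526 / 0.009319208 ≈ 0.943

0.943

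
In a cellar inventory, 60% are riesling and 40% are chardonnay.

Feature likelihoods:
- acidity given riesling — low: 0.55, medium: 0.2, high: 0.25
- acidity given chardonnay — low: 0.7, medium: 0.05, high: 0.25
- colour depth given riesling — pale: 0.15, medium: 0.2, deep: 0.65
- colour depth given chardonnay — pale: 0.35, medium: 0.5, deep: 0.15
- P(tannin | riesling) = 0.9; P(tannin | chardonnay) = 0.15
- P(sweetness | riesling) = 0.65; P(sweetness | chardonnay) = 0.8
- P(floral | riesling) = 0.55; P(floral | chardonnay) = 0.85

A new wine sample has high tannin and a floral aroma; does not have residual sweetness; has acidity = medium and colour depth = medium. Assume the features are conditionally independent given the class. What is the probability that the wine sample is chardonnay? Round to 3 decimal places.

0.058

riesling: 0.6 × 0.2 × 0.2 × 0.9 × (1−0.65) × 0.55 = 0.004158
chardonnay: 0.4 × 0.05 × 0.5 × 0.15 × (1−0.8) × 0.85 = 0.000255
P(chardonnay | x) = 0.000255 / 0.004413 ≈ 0.058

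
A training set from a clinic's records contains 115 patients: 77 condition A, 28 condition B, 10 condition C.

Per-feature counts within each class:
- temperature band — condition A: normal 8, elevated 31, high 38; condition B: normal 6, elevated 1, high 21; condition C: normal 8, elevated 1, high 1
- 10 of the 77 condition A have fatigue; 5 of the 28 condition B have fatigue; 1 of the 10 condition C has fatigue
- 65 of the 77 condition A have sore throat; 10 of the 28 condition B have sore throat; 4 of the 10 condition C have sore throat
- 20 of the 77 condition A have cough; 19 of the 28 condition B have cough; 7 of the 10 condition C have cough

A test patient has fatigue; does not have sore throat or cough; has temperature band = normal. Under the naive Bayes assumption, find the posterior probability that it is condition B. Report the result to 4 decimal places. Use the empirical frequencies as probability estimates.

0.4562

condition A: (77/115) × (8/77) × (10/77) × (12/77) × (57/77) ≈ 0.00104226
condition B: (28/115) × (6/28) × (5/28) × (18/28) × (9/28) ≈ 0.00192515
condition C: (10/115) × (8/10) × (1/10) × (6/10) × (3/10) ≈ 0.00125217
P(condition B | x) = 0.00192515 / 0.00421958 ≈ 0.4562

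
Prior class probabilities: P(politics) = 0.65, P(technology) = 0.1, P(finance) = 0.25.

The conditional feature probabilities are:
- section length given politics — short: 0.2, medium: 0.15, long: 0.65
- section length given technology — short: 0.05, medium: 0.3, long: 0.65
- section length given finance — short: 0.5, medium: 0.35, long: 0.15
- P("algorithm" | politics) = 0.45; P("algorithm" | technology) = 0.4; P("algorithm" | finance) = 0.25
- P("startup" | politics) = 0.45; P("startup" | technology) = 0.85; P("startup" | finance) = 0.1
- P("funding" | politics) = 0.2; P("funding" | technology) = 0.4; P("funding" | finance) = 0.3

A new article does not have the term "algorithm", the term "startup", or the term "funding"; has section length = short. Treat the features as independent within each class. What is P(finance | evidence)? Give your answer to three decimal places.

politics: 0.65 × 0.2 × (1−0.45) × (1−0.45) × (1−0.2) = 0.03146
technology: 0.1 × 0.05 × (1−0.4) × (1−0.85) × (1−0.4) = 0.00027
finance: 0.25 × 0.5 × (1−0.25) × (1−0.1) × (1−0.3) = 0.0590625
P(finance | x) = 0.0590625 / 0.0907925 ≈ 0.651

0.651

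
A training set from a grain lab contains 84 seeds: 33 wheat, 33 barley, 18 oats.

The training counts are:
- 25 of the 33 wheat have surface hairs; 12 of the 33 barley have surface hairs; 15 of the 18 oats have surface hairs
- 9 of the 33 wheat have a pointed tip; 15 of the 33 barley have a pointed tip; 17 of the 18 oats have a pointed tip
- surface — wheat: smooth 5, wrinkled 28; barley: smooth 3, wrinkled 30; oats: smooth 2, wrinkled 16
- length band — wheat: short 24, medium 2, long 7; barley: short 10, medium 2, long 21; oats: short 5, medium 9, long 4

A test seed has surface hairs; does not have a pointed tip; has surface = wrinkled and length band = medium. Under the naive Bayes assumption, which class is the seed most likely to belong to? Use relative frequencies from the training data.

wheat

wheat: (33/84) × (25/33) × (24/33) × (28/33) × (2/33) ≈ 0.0111306
barley: (33/84) × (12/33) × (18/33) × (30/33) × (2/33) ≈ 0.00429323
oats: (18/84) × (15/18) × (1/18) × (16/18) × (9/18) ≈ 0.00440917
Highest score → wheat.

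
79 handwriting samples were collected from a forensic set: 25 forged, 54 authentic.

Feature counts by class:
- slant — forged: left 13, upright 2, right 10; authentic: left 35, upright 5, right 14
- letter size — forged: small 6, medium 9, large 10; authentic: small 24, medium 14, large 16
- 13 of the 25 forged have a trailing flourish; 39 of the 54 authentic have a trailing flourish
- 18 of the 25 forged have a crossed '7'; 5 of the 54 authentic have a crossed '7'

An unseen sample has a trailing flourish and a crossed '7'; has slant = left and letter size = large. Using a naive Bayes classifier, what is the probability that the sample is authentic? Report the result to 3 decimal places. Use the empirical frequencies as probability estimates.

forged: (25/79) × (13/25) × (10/25) × (13/25) × (18/25) ≈ 0.0246441
authentic: (54/79) × (35/54) × (16/54) × (39/54) × (5/54) ≈ 0.00877838
P(authentic | x) = 0.00877838 / 0.03342248 ≈ 0.263

0.263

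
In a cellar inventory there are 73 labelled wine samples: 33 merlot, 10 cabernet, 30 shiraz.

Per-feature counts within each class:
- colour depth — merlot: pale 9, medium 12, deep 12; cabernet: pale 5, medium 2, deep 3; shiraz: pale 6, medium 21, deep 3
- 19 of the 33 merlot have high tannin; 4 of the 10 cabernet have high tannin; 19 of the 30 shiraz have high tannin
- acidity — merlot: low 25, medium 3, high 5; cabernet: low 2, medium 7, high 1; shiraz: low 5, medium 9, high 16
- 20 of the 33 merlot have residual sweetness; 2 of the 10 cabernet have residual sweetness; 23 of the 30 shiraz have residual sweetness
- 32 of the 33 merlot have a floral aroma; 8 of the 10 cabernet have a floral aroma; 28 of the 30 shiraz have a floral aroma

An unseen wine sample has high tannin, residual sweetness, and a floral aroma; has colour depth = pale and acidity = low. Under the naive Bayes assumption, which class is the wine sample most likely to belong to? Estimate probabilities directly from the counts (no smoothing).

merlot

merlot: (33/73) × (9/33) × (19/33) × (25/33) × (20/33) × (32/33) ≈ 0.0316037
cabernet: (10/73) × (5/10) × (4/10) × (2/10) × (2/10) × (8/10) ≈ 0.000876712
shiraz: (30/73) × (6/30) × (19/30) × (5/30) × (23/30) × (28/30) ≈ 0.00620802
Highest score → merlot.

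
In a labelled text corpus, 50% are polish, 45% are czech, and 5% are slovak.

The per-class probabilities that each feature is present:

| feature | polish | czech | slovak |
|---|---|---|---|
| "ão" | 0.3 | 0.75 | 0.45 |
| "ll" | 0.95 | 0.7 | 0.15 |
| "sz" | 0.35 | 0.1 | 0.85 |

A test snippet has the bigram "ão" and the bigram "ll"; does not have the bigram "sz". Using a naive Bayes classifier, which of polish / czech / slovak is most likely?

polish: 0.5 × 0.3 × 0.95 × (1−0.35) = 0.092625
czech: 0.45 × 0.75 × 0.7 × (1−0.1) = 0.212625
slovak: 0.05 × 0.45 × 0.15 × (1−0.85) = 0.00050625
Highest score → czech.

czech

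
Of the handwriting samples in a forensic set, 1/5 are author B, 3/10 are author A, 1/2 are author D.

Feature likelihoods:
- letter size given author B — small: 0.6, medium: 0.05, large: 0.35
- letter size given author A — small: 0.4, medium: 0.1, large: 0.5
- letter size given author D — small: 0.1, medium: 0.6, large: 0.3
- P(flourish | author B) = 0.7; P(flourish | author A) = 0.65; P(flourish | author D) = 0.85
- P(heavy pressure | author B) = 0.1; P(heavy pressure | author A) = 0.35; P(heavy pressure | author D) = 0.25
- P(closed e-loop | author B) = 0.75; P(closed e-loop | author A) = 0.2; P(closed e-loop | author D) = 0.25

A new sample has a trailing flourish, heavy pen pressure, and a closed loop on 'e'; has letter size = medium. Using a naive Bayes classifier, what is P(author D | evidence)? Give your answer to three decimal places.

author B: 0.2 × 0.05 × 0.7 × 0.1 × 0.75 = 0.000525
author A: 0.3 × 0.1 × 0.65 × 0.35 × 0.2 = 0.001365
author D: 0.5 × 0.6 × 0.85 × 0.25 × 0.25 = 0.0159375
P(author D | x) = 0.0159375 / 0.0178275 ≈ 0.894

0.894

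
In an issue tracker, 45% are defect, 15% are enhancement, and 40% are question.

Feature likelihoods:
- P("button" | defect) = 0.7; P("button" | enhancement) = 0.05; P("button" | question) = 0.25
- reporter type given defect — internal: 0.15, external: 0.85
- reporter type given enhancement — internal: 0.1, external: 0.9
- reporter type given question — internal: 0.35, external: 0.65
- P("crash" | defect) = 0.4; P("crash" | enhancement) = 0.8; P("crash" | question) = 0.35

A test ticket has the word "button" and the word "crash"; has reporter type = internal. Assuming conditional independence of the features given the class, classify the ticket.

defect

defect: 0.45 × 0.7 × 0.15 × 0.4 = 0.0189
enhancement: 0.15 × 0.05 × 0.1 × 0.8 = 0.0006
question: 0.4 × 0.25 × 0.35 × 0.35 = 0.01225
Highest score → defect.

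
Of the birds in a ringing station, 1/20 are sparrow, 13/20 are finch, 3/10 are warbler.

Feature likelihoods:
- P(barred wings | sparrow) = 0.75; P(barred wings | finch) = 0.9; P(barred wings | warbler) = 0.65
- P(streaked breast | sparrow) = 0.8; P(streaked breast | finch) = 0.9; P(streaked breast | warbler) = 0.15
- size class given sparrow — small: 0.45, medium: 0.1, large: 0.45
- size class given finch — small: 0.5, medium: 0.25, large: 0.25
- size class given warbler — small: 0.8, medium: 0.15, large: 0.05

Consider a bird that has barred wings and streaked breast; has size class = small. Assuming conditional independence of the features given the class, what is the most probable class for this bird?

sparrow: 0.05 × 0.75 × 0.8 × 0.45 = 0.0135
finch: 0.65 × 0.9 × 0.9 × 0.5 = 0.26325
warbler: 0.3 × 0.65 × 0.15 × 0.8 = 0.0234
Highest score → finch.

finch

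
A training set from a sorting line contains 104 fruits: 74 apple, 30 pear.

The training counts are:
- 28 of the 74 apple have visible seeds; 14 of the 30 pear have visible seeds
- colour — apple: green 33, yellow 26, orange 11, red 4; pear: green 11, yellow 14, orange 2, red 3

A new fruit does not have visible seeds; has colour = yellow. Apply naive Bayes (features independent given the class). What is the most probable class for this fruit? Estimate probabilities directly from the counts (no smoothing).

apple

apple: (74/104) × (46/74) × (26/74) ≈ 0.155405
pear: (30/104) × (16/30) × (14/30) ≈ 0.0717949
Highest score → apple.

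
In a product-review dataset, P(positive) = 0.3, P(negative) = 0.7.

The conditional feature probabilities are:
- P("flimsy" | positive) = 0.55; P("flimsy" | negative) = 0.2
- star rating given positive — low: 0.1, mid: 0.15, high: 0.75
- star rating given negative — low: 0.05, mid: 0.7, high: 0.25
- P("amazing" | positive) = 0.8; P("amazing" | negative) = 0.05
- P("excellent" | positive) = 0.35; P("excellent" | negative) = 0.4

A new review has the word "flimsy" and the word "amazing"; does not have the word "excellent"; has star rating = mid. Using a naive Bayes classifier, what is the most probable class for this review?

positive: 0.3 × 0.55 × 0.15 × 0.8 × (1−0.35) = 0.01287
negative: 0.7 × 0.2 × 0.7 × 0.05 × (1−0.4) = 0.00294
Highest score → positive.

positive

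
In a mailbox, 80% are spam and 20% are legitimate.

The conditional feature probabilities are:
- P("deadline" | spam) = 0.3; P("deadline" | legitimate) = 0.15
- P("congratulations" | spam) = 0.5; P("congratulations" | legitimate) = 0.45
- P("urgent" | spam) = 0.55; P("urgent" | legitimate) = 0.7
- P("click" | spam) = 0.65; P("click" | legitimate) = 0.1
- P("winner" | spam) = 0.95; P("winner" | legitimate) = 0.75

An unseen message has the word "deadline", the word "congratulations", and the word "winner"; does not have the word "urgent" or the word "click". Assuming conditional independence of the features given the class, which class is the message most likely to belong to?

spam: 0.8 × 0.3 × 0.5 × (1−0.55) × (1−0.65) × 0.95 = 0.017955
legitimate: 0.2 × 0.15 × 0.45 × (1−0.7) × (1−0.1) × 0.75 = 0.00273375
Highest score → spam.

spam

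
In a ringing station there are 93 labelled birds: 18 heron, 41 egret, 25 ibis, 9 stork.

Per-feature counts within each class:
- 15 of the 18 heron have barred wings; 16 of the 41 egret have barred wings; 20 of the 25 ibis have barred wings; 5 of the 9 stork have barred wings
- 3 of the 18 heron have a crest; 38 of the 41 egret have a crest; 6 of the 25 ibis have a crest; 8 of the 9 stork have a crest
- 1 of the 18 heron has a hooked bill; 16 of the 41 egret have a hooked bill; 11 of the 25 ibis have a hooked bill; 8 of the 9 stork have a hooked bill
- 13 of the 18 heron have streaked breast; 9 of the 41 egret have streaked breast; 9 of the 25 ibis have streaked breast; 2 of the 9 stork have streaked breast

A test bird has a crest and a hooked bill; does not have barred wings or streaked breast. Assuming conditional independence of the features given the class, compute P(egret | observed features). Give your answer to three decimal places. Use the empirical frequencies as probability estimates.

heron: (18/93) × (3/18) × (3/18) × (1/18) × (5/18) ≈ 0.0000829683
egret: (41/93) × (25/41) × (38/41) × (16/41) × (32/41) ≈ 0.0758855
ibis: (25/93) × (5/25) × (6/25) × (11/25) × (16/25) ≈ 0.00363355
stork: (9/93) × (4/9) × (8/9) × (8/9) × (7/9) ≈ 0.0264318
P(egret | x) = 0.0758855 / 0.1060338183 ≈ 0.716

0.716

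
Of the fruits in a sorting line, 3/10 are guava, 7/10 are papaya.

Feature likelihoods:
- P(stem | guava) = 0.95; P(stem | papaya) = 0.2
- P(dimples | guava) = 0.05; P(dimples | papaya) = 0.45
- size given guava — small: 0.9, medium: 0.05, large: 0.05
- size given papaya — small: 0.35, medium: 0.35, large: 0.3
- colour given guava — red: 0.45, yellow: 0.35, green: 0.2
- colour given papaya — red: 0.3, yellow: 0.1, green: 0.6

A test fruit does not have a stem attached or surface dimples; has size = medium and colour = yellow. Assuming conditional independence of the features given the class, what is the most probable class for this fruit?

papaya

guava: 0.3 × (1−0.95) × (1−0.05) × 0.05 × 0.35 = 0.000249375
papaya: 0.7 × (1−0.2) × (1−0.45) × 0.35 × 0.1 = 0.01078
Highest score → papaya.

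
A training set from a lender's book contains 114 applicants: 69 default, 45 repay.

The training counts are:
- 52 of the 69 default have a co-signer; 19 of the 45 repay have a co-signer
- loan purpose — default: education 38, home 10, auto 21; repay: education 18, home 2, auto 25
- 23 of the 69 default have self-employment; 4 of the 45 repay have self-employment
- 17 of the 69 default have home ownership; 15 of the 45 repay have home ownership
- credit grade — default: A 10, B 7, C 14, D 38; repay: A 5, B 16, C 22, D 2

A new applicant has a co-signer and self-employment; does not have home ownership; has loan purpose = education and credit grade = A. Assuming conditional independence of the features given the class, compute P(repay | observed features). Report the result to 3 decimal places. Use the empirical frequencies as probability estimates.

0.046

default: (69/114) × (52/69) × (38/69) × (23/69) × (52/69) × (10/69) ≈ 0.0091457
repay: (45/114) × (19/45) × (18/45) × (4/45) × (30/45) × (5/45) ≈ 0.000438957
P(repay | x) = 0.000438957 / 0.009584657 ≈ 0.046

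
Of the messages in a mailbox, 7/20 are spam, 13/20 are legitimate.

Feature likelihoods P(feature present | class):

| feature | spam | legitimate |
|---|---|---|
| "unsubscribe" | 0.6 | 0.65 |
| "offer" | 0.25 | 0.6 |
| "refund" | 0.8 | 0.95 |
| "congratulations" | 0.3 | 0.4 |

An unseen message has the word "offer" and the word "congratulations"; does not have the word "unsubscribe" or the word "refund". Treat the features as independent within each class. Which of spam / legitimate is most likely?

spam: 0.35 × (1−0.6) × 0.25 × (1−0.8) × 0.3 = 0.0021
legitimate: 0.65 × (1−0.65) × 0.6 × (1−0.95) × 0.4 = 0.00273
Highest score → legitimate.

legitimate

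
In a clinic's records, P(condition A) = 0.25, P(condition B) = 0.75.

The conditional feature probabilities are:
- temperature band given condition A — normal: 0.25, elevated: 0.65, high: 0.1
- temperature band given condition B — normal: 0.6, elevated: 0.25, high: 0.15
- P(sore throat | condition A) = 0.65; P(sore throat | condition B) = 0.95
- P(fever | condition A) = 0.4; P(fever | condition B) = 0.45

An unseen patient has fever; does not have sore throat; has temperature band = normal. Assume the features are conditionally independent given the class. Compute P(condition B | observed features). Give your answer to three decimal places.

0.536

condition A: 0.25 × 0.25 × (1−0.65) × 0.4 = 0.00875
condition B: 0.75 × 0.6 × (1−0.95) × 0.45 = 0.010125
P(condition B | x) = 0.010125 / 0.018875 ≈ 0.536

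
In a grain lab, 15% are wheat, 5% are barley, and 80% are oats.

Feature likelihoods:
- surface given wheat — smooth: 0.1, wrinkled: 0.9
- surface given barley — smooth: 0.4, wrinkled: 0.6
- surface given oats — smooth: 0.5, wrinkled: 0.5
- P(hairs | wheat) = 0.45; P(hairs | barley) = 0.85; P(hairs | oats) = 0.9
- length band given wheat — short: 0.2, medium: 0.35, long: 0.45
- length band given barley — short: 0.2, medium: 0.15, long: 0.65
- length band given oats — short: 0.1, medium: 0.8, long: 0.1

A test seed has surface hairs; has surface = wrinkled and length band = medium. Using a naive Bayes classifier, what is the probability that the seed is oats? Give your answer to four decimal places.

wheat: 0.15 × 0.9 × 0.45 × 0.35 = 0.0212625
barley: 0.05 × 0.6 × 0.85 × 0.15 = 0.003825
oats: 0.8 × 0.5 × 0.9 × 0.8 = 0.288
P(oats | x) = 0.288 / 0.3130875 ≈ 0.9199

0.9199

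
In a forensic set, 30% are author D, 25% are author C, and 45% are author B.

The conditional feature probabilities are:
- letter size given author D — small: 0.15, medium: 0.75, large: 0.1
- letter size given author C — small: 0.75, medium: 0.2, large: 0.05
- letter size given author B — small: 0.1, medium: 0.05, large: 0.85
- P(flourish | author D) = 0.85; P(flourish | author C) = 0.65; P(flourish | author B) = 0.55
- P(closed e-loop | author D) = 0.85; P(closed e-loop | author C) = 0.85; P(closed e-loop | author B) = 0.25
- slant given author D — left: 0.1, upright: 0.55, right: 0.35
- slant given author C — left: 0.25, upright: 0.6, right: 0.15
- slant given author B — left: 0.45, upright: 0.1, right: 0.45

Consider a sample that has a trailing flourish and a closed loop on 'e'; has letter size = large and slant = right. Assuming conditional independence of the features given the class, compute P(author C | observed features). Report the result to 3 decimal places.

author D: 0.3 × 0.1 × 0.85 × 0.85 × 0.35 = 0.00758625
author C: 0.25 × 0.05 × 0.65 × 0.85 × 0.15 = 0.0010359375
author B: 0.45 × 0.85 × 0.55 × 0.25 × 0.45 = 0.0236671875
P(author C | x) = 0.0010359375 / 0.032289375 ≈ 0.032

0.032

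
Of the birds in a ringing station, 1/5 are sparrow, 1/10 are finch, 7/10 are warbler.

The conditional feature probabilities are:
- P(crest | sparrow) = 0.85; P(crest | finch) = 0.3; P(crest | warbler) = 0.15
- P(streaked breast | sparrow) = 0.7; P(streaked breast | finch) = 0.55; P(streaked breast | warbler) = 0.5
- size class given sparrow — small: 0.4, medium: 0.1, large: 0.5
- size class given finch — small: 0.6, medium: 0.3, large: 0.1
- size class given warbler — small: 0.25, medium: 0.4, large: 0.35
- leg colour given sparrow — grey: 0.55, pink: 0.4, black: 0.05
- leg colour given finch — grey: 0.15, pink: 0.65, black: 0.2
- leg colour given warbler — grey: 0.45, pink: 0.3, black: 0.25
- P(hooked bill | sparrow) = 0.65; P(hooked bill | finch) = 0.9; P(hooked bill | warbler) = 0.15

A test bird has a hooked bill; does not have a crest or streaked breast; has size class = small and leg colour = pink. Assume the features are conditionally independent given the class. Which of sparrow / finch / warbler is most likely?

finch

sparrow: 0.2 × (1−0.85) × (1−0.7) × 0.4 × 0.4 × 0.65 = 0.000936
finch: 0.1 × (1−0.3) × (1−0.55) × 0.6 × 0.65 × 0.9 = 0.0110565
warbler: 0.7 × (1−0.15) × (1−0.5) × 0.25 × 0.3 × 0.15 = 0.003346875
Highest score → finch.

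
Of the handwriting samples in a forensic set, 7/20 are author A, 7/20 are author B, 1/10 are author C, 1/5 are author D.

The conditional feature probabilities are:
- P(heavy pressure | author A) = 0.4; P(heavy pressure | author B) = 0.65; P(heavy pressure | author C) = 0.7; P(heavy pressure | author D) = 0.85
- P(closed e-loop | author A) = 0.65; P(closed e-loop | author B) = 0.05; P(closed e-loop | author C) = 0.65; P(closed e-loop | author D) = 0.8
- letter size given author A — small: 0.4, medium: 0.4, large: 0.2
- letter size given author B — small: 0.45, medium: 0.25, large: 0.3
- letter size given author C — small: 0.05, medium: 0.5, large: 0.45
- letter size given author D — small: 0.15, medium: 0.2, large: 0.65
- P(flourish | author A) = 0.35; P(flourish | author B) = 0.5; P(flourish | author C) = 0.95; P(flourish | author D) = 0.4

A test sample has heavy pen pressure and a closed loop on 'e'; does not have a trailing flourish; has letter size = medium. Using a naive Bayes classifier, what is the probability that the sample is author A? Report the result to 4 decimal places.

author A: 0.35 × 0.4 × 0.65 × 0.4 × (1−0.35) = 0.02366
author B: 0.35 × 0.65 × 0.05 × 0.25 × (1−0.5) = 0.001421875
author C: 0.1 × 0.7 × 0.65 × 0.5 × (1−0.95) = 0.0011375
author D: 0.2 × 0.85 × 0.8 × 0.2 × (1−0.4) = 0.01632
P(author A | x) = 0.02366 / 0.042539375 ≈ 0.5562

0.5562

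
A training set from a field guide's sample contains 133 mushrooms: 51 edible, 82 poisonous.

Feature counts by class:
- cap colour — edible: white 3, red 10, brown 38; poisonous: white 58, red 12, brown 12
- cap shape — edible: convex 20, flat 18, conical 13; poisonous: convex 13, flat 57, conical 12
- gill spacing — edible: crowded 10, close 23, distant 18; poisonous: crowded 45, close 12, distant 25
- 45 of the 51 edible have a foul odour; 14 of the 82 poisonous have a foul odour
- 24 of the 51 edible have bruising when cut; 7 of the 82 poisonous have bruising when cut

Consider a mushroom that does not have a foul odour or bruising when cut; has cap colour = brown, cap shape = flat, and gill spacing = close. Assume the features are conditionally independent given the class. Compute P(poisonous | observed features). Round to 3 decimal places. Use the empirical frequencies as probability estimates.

edible: (51/133) × (38/51) × (18/51) × (23/51) × (6/51) × (27/51) ≈ 0.00283248
poisonous: (82/133) × (12/82) × (57/82) × (12/82) × (68/82) × (75/82) ≈ 0.00696146
P(poisonous | x) = 0.00696146 / 0.00979394 ≈ 0.711

0.711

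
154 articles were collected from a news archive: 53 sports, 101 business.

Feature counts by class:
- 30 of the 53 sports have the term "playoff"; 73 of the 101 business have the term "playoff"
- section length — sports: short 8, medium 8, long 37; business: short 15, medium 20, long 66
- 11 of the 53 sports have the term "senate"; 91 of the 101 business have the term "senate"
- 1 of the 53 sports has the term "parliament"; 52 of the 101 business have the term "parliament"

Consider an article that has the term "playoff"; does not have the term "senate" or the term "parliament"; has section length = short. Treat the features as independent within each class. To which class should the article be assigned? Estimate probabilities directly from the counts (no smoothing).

sports

sports: (53/154) × (30/53) × (8/53) × (42/53) × (52/53) ≈ 0.0228621
business: (101/154) × (73/101) × (15/101) × (10/101) × (49/101) ≈ 0.00338162
Highest score → sports.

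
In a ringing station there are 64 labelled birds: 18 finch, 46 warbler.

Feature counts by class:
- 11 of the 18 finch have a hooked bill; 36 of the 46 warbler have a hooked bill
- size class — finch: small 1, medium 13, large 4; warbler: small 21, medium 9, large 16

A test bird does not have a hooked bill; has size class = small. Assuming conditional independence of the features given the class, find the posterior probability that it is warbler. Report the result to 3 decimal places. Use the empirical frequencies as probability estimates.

finch: (18/64) × (7/18) × (1/18) ≈ 0.00607639
warbler: (46/64) × (10/46) × (21/46) ≈ 0.0713315
P(warbler | x) = 0.0713315 / 0.07740789 ≈ 0.922

0.922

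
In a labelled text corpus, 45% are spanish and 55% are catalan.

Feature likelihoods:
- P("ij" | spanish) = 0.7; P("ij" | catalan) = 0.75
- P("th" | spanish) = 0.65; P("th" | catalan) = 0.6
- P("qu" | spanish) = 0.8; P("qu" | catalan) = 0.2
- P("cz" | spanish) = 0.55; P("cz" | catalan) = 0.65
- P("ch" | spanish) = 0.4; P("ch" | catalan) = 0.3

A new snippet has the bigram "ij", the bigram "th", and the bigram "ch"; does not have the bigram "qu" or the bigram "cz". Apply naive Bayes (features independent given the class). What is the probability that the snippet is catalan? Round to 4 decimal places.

0.7383

spanish: 0.45 × 0.7 × 0.65 × (1−0.8) × (1−0.55) × 0.4 = 0.007371
catalan: 0.55 × 0.75 × 0.6 × (1−0.2) × (1−0.65) × 0.3 = 0.02079
P(catalan | x) = 0.02079 / 0.028161 ≈ 0.7383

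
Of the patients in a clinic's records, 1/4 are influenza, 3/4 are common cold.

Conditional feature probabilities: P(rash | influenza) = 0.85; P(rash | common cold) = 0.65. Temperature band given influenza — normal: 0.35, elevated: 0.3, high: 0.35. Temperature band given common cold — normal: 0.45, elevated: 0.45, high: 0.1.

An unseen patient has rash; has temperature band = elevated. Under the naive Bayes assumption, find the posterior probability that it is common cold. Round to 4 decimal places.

0.7748

influenza: 0.25 × 0.85 × 0.3 = 0.06375
common cold: 0.75 × 0.65 × 0.45 = 0.219375
P(common cold | x) = 0.219375 / 0.283125 ≈ 0.7748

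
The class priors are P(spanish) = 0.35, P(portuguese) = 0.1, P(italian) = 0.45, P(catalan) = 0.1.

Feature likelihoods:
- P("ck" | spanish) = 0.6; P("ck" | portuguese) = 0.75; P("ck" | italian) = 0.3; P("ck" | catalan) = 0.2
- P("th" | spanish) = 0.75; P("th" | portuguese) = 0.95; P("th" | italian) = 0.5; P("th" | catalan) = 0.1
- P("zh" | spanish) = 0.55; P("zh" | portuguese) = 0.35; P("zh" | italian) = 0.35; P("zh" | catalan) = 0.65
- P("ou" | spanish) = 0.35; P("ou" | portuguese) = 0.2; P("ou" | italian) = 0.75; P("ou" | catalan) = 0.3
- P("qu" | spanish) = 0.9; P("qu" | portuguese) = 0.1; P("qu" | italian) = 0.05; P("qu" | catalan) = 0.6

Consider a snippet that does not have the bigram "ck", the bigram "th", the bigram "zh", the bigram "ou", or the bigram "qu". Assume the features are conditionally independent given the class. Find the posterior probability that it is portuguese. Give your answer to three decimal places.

spanish: 0.35 × (1−0.6) × (1−0.75) × (1−0.55) × (1−0.35) × (1−0.9) = 0.00102375
portuguese: 0.1 × (1−0.75) × (1−0.95) × (1−0.35) × (1−0.2) × (1−0.1) = 0.000585
italian: 0.45 × (1−0.3) × (1−0.5) × (1−0.35) × (1−0.75) × (1−0.05) = 0.0243140625
catalan: 0.1 × (1−0.2) × (1−0.1) × (1−0.65) × (1−0.3) × (1−0.6) = 0.007056
P(portuguese | x) = 0.000585 / 0.0329788125 ≈ 0.018

0.018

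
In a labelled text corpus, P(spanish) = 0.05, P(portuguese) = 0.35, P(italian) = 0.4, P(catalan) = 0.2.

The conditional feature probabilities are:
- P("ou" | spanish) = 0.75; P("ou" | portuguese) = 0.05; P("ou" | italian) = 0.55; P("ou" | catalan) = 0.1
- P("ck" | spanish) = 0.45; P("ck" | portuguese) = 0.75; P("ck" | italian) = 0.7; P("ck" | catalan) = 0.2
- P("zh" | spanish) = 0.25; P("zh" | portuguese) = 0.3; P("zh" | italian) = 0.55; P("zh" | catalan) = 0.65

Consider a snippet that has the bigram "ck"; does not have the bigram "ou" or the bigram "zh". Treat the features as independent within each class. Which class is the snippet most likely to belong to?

portuguese

spanish: 0.05 × (1−0.75) × 0.45 × (1−0.25) = 0.00421875
portuguese: 0.35 × (1−0.05) × 0.75 × (1−0.3) = 0.1745625
italian: 0.4 × (1−0.55) × 0.7 × (1−0.55) = 0.0567
catalan: 0.2 × (1−0.1) × 0.2 × (1−0.65) = 0.0126
Highest score → portuguese.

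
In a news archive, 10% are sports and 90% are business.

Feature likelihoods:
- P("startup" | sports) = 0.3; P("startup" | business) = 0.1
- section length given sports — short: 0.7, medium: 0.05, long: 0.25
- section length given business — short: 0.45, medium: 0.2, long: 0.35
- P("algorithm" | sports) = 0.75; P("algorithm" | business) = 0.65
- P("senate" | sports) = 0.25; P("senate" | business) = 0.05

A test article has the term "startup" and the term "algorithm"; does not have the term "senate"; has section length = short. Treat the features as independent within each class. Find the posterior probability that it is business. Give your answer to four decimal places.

0.6792

sports: 0.1 × 0.3 × 0.7 × 0.75 × (1−0.25) = 0.0118125
business: 0.9 × 0.1 × 0.45 × 0.65 × (1−0.05) = 0.02500875
P(business | x) = 0.02500875 / 0.03682125 ≈ 0.6792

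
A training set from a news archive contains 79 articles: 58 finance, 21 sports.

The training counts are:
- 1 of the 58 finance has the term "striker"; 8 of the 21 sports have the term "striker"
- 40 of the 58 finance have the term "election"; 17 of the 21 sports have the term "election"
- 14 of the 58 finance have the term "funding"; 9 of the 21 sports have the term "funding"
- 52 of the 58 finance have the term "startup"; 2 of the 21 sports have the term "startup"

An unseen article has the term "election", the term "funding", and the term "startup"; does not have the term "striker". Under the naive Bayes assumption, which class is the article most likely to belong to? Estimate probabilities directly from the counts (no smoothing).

finance: (58/79) × (57/58) × (40/58) × (14/58) × (52/58) ≈ 0.107685
sports: (21/79) × (13/21) × (17/21) × (9/21) × (2/21) ≈ 0.00543726
Highest score → finance.

finance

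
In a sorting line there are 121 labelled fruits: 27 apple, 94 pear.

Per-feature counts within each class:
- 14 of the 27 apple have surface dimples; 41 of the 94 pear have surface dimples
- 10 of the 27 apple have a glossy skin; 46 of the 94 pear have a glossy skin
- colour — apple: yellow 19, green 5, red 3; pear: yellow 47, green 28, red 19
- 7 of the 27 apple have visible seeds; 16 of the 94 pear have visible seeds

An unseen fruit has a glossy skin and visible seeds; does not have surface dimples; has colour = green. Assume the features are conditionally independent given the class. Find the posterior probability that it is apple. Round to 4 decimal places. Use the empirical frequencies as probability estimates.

apple: (27/121) × (13/27) × (10/27) × (5/27) × (7/27) ≈ 0.00191045
pear: (94/121) × (53/94) × (46/94) × (28/94) × (16/94) ≈ 0.0108678
P(apple | x) = 0.00191045 / 0.01277825 ≈ 0.1495

0.1495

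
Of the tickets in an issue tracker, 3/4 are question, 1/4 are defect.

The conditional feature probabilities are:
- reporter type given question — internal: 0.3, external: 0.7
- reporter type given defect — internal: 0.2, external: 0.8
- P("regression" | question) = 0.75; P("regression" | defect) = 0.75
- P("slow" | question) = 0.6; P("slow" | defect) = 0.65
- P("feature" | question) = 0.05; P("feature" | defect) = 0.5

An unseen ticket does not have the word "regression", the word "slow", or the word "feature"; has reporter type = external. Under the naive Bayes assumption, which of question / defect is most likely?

question: 0.75 × 0.7 × (1−0.75) × (1−0.6) × (1−0.05) = 0.049875
defect: 0.25 × 0.8 × (1−0.75) × (1−0.65) × (1−0.5) = 0.00875
Highest score → question.

question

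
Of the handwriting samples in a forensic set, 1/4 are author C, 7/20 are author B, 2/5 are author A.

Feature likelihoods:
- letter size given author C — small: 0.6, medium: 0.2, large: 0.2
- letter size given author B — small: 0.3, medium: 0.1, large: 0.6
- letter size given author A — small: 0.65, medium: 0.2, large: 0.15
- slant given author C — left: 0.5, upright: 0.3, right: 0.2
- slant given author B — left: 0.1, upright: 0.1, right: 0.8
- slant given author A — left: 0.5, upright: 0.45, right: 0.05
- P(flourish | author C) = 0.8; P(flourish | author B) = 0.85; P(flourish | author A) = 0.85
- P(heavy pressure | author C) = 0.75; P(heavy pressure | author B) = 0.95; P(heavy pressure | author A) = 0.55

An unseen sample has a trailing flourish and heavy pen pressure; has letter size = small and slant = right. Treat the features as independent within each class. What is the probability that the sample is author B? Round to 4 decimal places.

0.7380

author C: 0.25 × 0.6 × 0.2 × 0.8 × 0.75 = 0.018
author B: 0.35 × 0.3 × 0.8 × 0.85 × 0.95 = 0.06783
author A: 0.4 × 0.65 × 0.05 × 0.85 × 0.55 = 0.0060775
P(author B | x) = 0.06783 / 0.0919075 ≈ 0.7380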